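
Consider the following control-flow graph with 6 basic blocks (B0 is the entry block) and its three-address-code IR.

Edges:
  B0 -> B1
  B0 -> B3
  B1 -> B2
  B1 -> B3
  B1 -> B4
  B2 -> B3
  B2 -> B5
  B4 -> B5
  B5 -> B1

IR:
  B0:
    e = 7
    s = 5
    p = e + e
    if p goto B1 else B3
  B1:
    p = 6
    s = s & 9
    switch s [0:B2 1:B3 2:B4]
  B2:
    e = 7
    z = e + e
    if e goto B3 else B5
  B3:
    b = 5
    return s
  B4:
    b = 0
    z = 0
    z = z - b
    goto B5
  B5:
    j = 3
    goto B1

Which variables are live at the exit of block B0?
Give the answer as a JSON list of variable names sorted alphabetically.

Per-block:
  B0: {e,p,s} / ∅
  B1: {p,s} / {s}
  B2: {e,z} / ∅
  B3: {b} / {s}
  B4: {b,z} / ∅
  B5: {j} / ∅

Backward fixpoint:
  B0 li=∅ lo={s}
  B1 li={s} lo={s}
  B2 li={s} lo={s}
  B3 li={s} lo=∅
  B4 li={s} lo={s}
  B5 li={s} lo={s}

live-out(B0) = ["s"]

Answer: ["s"]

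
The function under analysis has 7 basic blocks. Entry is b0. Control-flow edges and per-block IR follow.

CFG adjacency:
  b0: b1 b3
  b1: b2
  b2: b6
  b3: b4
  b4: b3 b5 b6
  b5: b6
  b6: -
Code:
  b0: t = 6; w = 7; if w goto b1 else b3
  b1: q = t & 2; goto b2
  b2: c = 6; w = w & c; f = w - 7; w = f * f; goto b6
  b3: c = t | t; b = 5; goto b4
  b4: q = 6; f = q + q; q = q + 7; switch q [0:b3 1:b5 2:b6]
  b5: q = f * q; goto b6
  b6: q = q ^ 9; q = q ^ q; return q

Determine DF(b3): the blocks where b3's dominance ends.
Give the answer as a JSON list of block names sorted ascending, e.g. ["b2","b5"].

idom tree: b1←b0 b2←b1 b3←b0 b4←b3 b5←b4 b6←b0
Dom at joins:
  b3: preds {b0,b4}: {b0} ∩ {b0,b3,b4} = {b0}; idom=b0
  b6: preds {b2,b4,b5}: {b0,b1,b2} ∩ {b0,b3,b4} ∩ {b0,b3,b4,b5} = {b0}; idom=b0

DF derivation:
  b3←b0: walk · to b0
  b3←b4: walk b4→b3 to b0
  b6←b2: walk b2→b1 to b0
  b6←b4: walk b4→b3 to b0
  b6←b5: walk b5→b4→b3 to b0
  b0 → ∅
  b1 → {b6}
  b2 → {b6}
  b3 → {b3,b6}
  b4 → {b3,b6}
  b5 → {b6}
  b6 → ∅

DF(b3) = ["b3", "b6"]

Answer: ["b3", "b6"]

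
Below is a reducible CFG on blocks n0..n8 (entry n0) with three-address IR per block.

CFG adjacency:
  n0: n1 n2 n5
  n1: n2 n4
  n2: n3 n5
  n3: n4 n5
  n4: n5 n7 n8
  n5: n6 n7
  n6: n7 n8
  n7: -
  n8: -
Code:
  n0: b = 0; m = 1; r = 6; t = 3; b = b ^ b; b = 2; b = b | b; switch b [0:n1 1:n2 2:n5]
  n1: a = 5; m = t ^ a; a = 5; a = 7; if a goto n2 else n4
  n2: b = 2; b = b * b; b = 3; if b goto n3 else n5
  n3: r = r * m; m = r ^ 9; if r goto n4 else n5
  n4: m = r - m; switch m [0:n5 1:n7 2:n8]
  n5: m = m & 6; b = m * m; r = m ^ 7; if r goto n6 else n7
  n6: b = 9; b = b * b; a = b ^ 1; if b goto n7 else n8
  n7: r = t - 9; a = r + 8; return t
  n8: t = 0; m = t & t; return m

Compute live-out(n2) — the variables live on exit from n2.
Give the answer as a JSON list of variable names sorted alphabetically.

Answer: ["m", "r", "t"]

Derivation:
Block summaries:
  n0: {b,m,r,t} / ∅
  n1: {a,m} / {t}
  n2: {b} / ∅
  n3: {m,r} / {m,r}
  n4: {m} / {m,r}
  n5: {b,m,r} / {m}
  n6: {a,b} / ∅
  n7: {a,r} / {t}
  n8: {m,t} / ∅

Backward fixpoint:
  live n0: ∅→{m,r,t}
  live n1: {r,t}→{m,r,t}
  live n2: {m,r,t}→{m,r,t}
  live n3: {m,r,t}→{m,r,t}
  live n4: {m,r,t}→{m,t}
  live n5: {m,t}→{t}
  live n6: {t}→{t}
  live n7: {t}→∅
  live n8: ∅→∅

live-out(n2) = ["m", "r", "t"]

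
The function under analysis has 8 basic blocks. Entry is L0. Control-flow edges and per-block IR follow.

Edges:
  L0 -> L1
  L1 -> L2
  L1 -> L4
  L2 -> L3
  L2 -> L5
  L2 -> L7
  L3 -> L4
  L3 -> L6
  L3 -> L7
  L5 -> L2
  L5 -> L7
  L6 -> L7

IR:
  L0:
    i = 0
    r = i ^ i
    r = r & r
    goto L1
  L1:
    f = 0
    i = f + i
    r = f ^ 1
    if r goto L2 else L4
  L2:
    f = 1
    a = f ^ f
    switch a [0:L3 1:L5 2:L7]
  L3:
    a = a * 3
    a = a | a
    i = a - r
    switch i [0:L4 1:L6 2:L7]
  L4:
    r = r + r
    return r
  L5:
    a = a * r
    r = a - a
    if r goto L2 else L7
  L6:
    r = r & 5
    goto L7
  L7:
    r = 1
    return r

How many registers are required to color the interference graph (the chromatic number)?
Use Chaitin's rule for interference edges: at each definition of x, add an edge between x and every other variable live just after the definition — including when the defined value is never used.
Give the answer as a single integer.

Block summaries:
  L0 def {i,r} use ∅
  L1 def {f,i,r} use {i}
  L2 def {a,f} use ∅
  L3 def {a,i} use {a,r}
  L4 def {r} use {r}
  L5 def {a,r} use {a,r}
  L6 def {r} use {r}
  L7 def {r} use ∅

Liveness:
  live L0: ∅→{i}
  live L1: {i}→{r}
  live L2: {r}→{a,r}
  live L3: {a,r}→{r}
  live L4: {r}→∅
  live L5: {a,r}→{r}
  live L6: {r}→∅
  live L7: ∅→∅

Interference:
  a↔{r}
  f↔{i,r}
  i↔{f,r}
  r↔{a,f,i}

Registers:
  clique {f,i,r} ⇒ need ≥ 3
  3-colouring: c0={r}  c1={a,f}  c2={i}
  χ = 3

Answer: 3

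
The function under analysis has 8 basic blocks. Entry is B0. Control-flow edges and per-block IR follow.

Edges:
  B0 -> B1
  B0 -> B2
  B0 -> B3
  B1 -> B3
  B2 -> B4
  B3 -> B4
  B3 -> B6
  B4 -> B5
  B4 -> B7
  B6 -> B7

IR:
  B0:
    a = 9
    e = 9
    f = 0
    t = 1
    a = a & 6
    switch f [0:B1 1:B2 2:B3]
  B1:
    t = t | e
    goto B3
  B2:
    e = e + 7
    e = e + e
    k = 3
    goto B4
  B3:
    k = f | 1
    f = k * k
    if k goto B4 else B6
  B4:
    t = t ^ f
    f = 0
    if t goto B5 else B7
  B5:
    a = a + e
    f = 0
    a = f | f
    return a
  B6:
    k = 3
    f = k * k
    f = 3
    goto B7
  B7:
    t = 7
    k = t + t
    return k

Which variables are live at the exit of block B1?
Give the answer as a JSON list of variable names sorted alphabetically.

Per-block:
  B0: {a,e,f,t} / ∅
  B1: {t} / {e,t}
  B2: {e,k} / {e}
  B3: {f,k} / {f}
  B4: {f,t} / {f,t}
  B5: {a,f} / {a,e}
  B6: {f,k} / ∅
  B7: {k,t} / ∅

Backward fixpoint:
  live B0: ∅→{a,e,f,t}
  live B1: {a,e,f,t}→{a,e,f,t}
  live B2: {a,e,f,t}→{a,e,f,t}
  live B3: {a,e,f,t}→{a,e,f,t}
  live B4: {a,e,f,t}→{a,e}
  live B5: {a,e}→∅
  live B6: ∅→∅
  live B7: ∅→∅

live-out(B1) = ["a", "e", "f", "t"]

Answer: ["a", "e", "f", "t"]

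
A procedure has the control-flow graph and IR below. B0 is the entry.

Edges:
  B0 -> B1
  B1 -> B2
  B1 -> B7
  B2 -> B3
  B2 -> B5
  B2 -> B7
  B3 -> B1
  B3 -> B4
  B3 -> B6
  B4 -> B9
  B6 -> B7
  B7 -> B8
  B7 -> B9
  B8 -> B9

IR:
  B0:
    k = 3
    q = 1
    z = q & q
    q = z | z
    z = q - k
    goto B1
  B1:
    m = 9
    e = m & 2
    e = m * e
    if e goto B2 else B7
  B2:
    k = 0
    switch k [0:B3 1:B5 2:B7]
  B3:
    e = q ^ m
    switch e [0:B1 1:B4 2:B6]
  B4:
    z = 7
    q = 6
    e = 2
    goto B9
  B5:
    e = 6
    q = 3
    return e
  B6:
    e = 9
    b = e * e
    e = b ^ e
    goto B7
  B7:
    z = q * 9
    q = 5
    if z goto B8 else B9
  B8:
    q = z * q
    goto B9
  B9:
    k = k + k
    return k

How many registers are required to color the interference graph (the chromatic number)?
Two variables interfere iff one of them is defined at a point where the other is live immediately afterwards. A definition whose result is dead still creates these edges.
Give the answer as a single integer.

Per-block:
  B0: {k,q,z} / ∅
  B1: {e,m} / ∅
  B2: {k} / ∅
  B3: {e} / {m,q}
  B4: {e,q,z} / ∅
  B5: {e,q} / ∅
  B6: {b,e} / ∅
  B7: {q,z} / {q}
  B8: {q} / {q,z}
  B9: {k} / {k}

Backward fixpoint:
  B0 li=∅ lo={k,q}
  B1 li={k,q} lo={k,m,q}
  B2 li={m,q} lo={k,m,q}
  B3 li={k,m,q} lo={k,q}
  B4 li={k} lo={k}
  B5 li=∅ lo=∅
  B6 li={k,q} lo={k,q}
  B7 li={k,q} lo={k,q,z}
  B8 li={k,q,z} lo={k}
  B9 li={k} lo=∅

Conflict graph:
  b — {e,k,q}
  e — {b,k,m,q}
  k — {b,e,m,q,z}
  m — {e,k,q}
  q — {b,e,k,m,z}
  z — {k,q}

Chromatic number:
  {b,e,k,q} pairwise interfere (4-clique) ⇒ χ ≥ 4
  4-colouring: r0={k}  r1={q}  r2={e,z}  r3={b,m}
  χ = 4

Answer: 4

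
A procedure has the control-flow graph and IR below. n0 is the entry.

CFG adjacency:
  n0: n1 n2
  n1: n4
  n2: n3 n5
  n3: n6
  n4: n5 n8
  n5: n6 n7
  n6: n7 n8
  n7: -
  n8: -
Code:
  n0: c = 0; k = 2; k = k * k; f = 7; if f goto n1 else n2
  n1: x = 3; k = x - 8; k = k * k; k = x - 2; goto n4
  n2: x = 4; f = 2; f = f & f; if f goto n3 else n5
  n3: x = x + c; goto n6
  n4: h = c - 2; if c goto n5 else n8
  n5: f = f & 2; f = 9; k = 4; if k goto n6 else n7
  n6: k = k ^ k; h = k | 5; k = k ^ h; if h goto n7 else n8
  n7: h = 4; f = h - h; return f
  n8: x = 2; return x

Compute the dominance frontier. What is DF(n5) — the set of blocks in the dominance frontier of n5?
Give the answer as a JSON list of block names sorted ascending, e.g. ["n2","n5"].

idom tree: n1←n0 n2←n0 n3←n2 n4←n1 n5←n0 n6←n0 n7←n0 n8←n0
Dom∩ at merges:
  n5: preds {n2,n4}: {n0,n2} ∩ {n0,n1,n4} = {n0}; idom=n0
  n6: preds {n3,n5}: {n0,n2,n3} ∩ {n0,n5} = {n0}; idom=n0
  n7: preds {n5,n6}: {n0,n5} ∩ {n0,n6} = {n0}; idom=n0
  n8: preds {n4,n6}: {n0,n1,n4} ∩ {n0,n6} = {n0}; idom=n0

DF walk-up:
  n5←n2: walk n2 to n0
  n5←n4: walk n4→n1 to n0
  n6←n3: walk n3→n2 to n0
  n6←n5: walk n5 to n0
  n7←n5: walk n5 to n0
  n7←n6: walk n6 to n0
  n8←n4: walk n4→n1 to n0
  n8←n6: walk n6 to n0
  DF(n0)=∅
  DF(n1)={n5,n8}
  DF(n2)={n5,n6}
  DF(n3)={n6}
  DF(n4)={n5,n8}
  DF(n5)={n6,n7}
  DF(n6)={n7,n8}
  DF(n7)=∅
  DF(n8)=∅

DF(n5) = ["n6", "n7"]

Answer: ["n6", "n7"]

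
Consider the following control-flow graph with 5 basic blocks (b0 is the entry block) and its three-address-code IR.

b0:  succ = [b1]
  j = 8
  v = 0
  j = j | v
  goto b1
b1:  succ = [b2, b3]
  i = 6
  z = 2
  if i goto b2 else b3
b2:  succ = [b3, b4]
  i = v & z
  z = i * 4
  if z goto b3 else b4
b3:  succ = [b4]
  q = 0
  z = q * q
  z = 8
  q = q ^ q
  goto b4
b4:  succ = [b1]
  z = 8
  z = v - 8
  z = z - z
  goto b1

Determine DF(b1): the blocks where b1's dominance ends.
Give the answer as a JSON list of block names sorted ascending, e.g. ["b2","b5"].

Answer: ["b1"]

Derivation:
idom tree: b1←b0 b2←b1 b3←b1 b4←b1
Dom at joins:
  b1: preds {b0,b4}: {b0} ∩ {b0,b1,b4} = {b0}; idom=b0
  b3: preds {b1,b2}: {b0,b1} ∩ {b0,b1,b2} = {b0,b1}; idom=b1
  b4: preds {b2,b3}: {b0,b1,b2} ∩ {b0,b1,b3} = {b0,b1}; idom=b1

DF derivation:
  b1←b0: walk · to b0
  b1←b4: walk b4→b1 to b0
  b3←b1: walk · to b1
  b3←b2: walk b2 to b1
  b4←b2: walk b2 to b1
  b4←b3: walk b3 to b1
  b0 → ∅
  b1 → {b1}
  b2 → {b3,b4}
  b3 → {b4}
  b4 → {b1}

DF(b1) = ["b1"]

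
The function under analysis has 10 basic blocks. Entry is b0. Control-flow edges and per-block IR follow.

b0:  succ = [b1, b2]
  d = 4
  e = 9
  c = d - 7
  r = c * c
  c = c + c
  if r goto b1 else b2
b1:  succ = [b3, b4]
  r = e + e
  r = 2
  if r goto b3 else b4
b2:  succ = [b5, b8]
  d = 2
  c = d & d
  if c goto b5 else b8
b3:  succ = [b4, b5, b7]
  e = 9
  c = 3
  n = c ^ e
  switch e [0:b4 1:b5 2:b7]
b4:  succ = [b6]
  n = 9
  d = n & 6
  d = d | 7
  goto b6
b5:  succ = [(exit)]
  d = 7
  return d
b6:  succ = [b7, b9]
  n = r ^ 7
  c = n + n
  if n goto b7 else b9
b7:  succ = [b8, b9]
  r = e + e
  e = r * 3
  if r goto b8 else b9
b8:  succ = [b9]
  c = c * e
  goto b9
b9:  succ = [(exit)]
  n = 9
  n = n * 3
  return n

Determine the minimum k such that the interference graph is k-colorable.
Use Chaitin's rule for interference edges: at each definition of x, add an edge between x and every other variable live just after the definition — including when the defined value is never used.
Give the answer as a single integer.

def/use:
  b0 def {c,d,e,r} use ∅
  b1 def {r} use {e}
  b2 def {c,d} use ∅
  b3 def {c,e,n} use ∅
  b4 def {d,n} use ∅
  b5 def {d} use ∅
  b6 def {c,n} use {r}
  b7 def {e,r} use {e}
  b8 def {c} use {c,e}
  b9 def {n} use ∅

Backward fixpoint:
  live b0: ∅→{e}
  live b1: {e}→{e,r}
  live b2: {e}→{c,e}
  live b3: {r}→{c,e,r}
  live b4: {e,r}→{e,r}
  live b5: ∅→∅
  live b6: {e,r}→{c,e}
  live b7: {c,e}→{c,e}
  live b8: {c,e}→∅
  live b9: ∅→∅

Interference:
  c↔{e,n,r}
  d↔{e,r}
  e↔{c,d,n,r}
  n↔{c,e,r}
  r↔{c,d,e,n}

Colouring:
  clique {c,e,n,r} ⇒ need ≥ 4
  assign c→c2 d→c2 e→c0 n→c3 r→c1 — no edge inside a register ⇒ χ ≤ 4
  χ = 4

Answer: 4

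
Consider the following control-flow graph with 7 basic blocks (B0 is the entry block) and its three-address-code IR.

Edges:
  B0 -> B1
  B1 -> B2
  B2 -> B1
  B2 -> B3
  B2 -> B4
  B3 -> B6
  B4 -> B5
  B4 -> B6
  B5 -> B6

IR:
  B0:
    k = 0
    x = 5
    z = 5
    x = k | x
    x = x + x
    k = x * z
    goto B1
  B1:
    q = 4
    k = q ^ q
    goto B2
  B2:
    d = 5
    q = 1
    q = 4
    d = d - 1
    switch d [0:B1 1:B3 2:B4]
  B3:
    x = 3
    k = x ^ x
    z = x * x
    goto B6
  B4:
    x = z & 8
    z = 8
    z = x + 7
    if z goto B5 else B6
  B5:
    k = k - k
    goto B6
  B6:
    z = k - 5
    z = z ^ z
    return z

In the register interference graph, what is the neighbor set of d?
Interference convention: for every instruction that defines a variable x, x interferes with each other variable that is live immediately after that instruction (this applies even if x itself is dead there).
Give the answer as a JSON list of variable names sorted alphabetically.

Answer: ["k", "q", "z"]

Working:
Per-block:
  B0: {k,x,z} / ∅
  B1: {k,q} / ∅
  B2: {d,q} / ∅
  B3: {k,x,z} / ∅
  B4: {x,z} / {z}
  B5: {k} / {k}
  B6: {z} / {k}

Live sets:
  B0: in=∅ out={z}
  B1: in={z} out={k,z}
  B2: in={k,z} out={k,z}
  B3: in=∅ out={k}
  B4: in={k,z} out={k}
  B5: in={k} out={k}
  B6: in={k} out=∅

Conflict graph:
  d↔{k,q,z}
  k↔{d,q,x,z}
  q↔{d,k,z}
  x↔{k,z}
  z↔{d,k,q,x}

N(d) = ["k", "q", "z"]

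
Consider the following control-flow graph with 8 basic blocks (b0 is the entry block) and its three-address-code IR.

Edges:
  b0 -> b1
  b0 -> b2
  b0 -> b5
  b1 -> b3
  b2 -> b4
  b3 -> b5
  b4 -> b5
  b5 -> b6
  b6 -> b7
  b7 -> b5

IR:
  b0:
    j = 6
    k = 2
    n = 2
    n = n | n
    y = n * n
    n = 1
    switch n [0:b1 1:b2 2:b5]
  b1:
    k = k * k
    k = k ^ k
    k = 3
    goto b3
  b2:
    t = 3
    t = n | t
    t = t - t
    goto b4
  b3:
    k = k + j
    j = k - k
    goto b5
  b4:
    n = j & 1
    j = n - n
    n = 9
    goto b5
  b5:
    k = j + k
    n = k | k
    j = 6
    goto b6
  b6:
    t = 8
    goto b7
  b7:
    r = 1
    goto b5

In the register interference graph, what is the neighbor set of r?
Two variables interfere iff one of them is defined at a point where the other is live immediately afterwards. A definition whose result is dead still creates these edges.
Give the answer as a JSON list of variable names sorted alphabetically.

Answer: ["j", "k"]

Working:
Block summaries:
  b0 def {j,k,n,y} use ∅
  b1 def {k} use {k}
  b2 def {t} use {n}
  b3 def {j,k} use {j,k}
  b4 def {j,n} use {j}
  b5 def {j,k,n} use {j,k}
  b6 def {t} use ∅
  b7 def {r} use ∅

Backward fixpoint:
  b0 li=∅ lo={j,k,n}
  b1 li={j,k} lo={j,k}
  b2 li={j,k,n} lo={j,k}
  b3 li={j,k} lo={j,k}
  b4 li={j,k} lo={j,k}
  b5 li={j,k} lo={j,k}
  b6 li={j,k} lo={j,k}
  b7 li={j,k} lo={j,k}

Interfere edges:
  j: {k,n,r,t,y}
  k: {j,n,r,t,y}
  n: {j,k,t}
  r: {j,k}
  t: {j,k,n}
  y: {j,k}

N(r) = ["j", "k"]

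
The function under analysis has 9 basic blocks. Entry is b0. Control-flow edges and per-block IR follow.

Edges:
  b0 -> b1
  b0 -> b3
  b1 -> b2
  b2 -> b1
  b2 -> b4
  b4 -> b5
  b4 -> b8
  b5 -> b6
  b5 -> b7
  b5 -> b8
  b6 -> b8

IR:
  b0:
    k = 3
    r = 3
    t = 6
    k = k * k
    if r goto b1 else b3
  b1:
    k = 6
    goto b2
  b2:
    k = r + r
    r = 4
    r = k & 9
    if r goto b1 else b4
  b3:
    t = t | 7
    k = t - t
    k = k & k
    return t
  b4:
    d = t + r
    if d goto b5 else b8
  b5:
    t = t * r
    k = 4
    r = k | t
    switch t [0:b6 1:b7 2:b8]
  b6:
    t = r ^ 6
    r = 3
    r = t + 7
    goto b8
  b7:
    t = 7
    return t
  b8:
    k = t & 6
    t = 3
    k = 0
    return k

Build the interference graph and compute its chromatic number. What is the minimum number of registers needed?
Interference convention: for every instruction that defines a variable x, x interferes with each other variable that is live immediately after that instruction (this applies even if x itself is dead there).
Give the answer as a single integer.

Per-block:
  b0: def={k,r,t} ue=∅
  b1: def={k} ue=∅
  b2: def={k,r} ue={r}
  b3: def={k,t} ue={t}
  b4: def={d} ue={r,t}
  b5: def={k,r,t} ue={r,t}
  b6: def={r,t} ue={r}
  b7: def={t} ue=∅
  b8: def={k,t} ue={t}

Liveness:
  live b0: ∅→{r,t}
  live b1: {r,t}→{r,t}
  live b2: {r,t}→{r,t}
  live b3: {t}→∅
  live b4: {r,t}→{r,t}
  live b5: {r,t}→{r,t}
  live b6: {r}→{t}
  live b7: ∅→∅
  live b8: {t}→∅

Interference:
  d↔{r,t}
  k↔{r,t}
  r↔{d,k,t}
  t↔{d,k,r}

Registers:
  lower bound: {d,r,t} mutually conflict ⇒ χ ≥ 3
  3-colouring: c0={r}  c1={t}  c2={d,k}
  χ = 3

Answer: 3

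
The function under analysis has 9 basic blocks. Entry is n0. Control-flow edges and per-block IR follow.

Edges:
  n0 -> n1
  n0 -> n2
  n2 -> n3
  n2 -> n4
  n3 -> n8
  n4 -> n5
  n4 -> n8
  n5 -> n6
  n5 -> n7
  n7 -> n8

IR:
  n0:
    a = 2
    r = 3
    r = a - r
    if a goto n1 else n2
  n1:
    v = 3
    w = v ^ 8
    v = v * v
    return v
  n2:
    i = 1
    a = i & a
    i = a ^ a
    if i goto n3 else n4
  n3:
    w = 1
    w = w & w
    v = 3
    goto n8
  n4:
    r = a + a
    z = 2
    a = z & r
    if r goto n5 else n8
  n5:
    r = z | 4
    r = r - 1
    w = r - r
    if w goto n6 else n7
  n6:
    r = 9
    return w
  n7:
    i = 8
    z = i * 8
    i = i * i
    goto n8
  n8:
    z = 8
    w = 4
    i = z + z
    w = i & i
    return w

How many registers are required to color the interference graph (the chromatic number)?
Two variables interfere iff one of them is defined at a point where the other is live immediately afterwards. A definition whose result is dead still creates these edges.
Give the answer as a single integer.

def/use:
  n0: {a,r} / ∅
  n1: {v,w} / ∅
  n2: {a,i} / {a}
  n3: {v,w} / ∅
  n4: {a,r,z} / {a}
  n5: {r,w} / {z}
  n6: {r} / {w}
  n7: {i,z} / ∅
  n8: {i,w,z} / ∅

Liveness:
  live n0: ∅→{a}
  live n1: ∅→∅
  live n2: {a}→{a}
  live n3: ∅→∅
  live n4: {a}→{z}
  live n5: {z}→{w}
  live n6: {w}→∅
  live n7: ∅→∅
  live n8: ∅→∅

Interference:
  a: {i,r,z}
  i: {a,z}
  r: {a,w,z}
  v: {w}
  w: {r,v,z}
  z: {a,i,r,w}

Registers:
  {a,i,z} pairwise interfere (3-clique) ⇒ χ ≥ 3
  3-colouring: r0={v,z}  r1={a,w}  r2={i,r}
  χ = 3

Answer: 3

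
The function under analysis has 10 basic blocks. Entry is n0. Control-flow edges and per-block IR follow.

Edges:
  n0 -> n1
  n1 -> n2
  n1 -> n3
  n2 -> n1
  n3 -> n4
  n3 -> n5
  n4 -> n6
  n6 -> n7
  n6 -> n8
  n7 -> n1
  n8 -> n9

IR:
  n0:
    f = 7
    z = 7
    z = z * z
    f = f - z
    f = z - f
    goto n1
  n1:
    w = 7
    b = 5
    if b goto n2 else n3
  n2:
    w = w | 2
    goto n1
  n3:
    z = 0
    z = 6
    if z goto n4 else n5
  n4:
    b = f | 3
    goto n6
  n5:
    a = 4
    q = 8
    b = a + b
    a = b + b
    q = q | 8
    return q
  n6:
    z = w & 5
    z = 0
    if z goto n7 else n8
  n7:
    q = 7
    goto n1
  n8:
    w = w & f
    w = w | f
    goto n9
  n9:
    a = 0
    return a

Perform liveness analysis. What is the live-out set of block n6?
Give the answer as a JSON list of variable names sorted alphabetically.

Answer: ["f", "w"]

Derivation:
Per-block:
  n0: def={f,z} ue=∅
  n1: def={b,w} ue=∅
  n2: def={w} ue={w}
  n3: def={z} ue=∅
  n4: def={b} ue={f}
  n5: def={a,b,q} ue={b}
  n6: def={z} ue={w}
  n7: def={q} ue=∅
  n8: def={w} ue={f,w}
  n9: def={a} ue=∅

Live sets:
  n0: in=∅ out={f}
  n1: in={f} out={b,f,w}
  n2: in={f,w} out={f}
  n3: in={b,f,w} out={b,f,w}
  n4: in={f,w} out={f,w}
  n5: in={b} out=∅
  n6: in={f,w} out={f,w}
  n7: in={f} out={f}
  n8: in={f,w} out=∅
  n9: in=∅ out=∅

live-out(n6) = ["f", "w"]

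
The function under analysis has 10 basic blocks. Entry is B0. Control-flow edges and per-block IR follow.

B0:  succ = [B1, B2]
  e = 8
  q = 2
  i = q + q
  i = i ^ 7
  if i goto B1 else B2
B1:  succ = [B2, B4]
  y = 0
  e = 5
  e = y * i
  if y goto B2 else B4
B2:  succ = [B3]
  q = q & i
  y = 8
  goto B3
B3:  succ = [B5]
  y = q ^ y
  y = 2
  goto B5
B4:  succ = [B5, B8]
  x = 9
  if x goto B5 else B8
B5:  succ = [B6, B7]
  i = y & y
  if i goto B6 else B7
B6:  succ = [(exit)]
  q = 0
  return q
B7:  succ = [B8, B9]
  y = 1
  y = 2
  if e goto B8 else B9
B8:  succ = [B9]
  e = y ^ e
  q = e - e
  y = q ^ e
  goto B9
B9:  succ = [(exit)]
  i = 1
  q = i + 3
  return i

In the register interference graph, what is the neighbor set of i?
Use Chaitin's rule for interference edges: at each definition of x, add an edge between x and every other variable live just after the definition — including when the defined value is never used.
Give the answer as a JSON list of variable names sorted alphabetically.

Answer: ["e", "q", "y"]

Derivation:
Per-block:
  B0 def {e,i,q} use ∅
  B1 def {e,y} use {i}
  B2 def {q,y} use {i,q}
  B3 def {y} use {q,y}
  B4 def {x} use ∅
  B5 def {i} use {y}
  B6 def {q} use ∅
  B7 def {y} use {e}
  B8 def {e,q,y} use {e,y}
  B9 def {i,q} use ∅

Liveness:
  B0 li=∅ lo={e,i,q}
  B1 li={i,q} lo={e,i,q,y}
  B2 li={e,i,q} lo={e,q,y}
  B3 li={e,q,y} lo={e,y}
  B4 li={e,y} lo={e,y}
  B5 li={e,y} lo={e}
  B6 li=∅ lo=∅
  B7 li={e} lo={e,y}
  B8 li={e,y} lo=∅
  B9 li=∅ lo=∅

Interfere edges:
  e — {i,q,x,y}
  i — {e,q,y}
  q — {e,i,y}
  x — {e,y}
  y — {e,i,q,x}

N(i) = ["e", "q", "y"]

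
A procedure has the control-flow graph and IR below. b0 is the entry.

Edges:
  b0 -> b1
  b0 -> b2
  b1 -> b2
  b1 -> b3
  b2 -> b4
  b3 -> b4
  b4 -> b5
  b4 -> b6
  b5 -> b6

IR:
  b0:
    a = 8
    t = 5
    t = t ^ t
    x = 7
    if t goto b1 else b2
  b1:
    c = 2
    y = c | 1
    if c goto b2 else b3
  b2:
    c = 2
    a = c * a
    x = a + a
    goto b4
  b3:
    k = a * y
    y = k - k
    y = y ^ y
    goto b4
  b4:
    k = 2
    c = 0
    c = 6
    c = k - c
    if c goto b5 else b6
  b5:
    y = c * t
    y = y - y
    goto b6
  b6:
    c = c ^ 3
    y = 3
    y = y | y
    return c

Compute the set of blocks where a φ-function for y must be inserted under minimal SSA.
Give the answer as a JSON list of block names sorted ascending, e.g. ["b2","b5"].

idom tree: b1←b0 b2←b0 b3←b1 b4←b0 b5←b4 b6←b4
Join-block Dom:
  b2: preds {b0,b1}: {b0} ∩ {b0,b1} = {b0}; idom=b0
  b4: preds {b2,b3}: {b0,b2} ∩ {b0,b1,b3} = {b0}; idom=b0
  b6: preds {b4,b5}: {b0,b4} ∩ {b0,b4,b5} = {b0,b4}; idom=b4

DF walk-up:
  b2←b0: walk · to b0
  b2←b1: walk b1 to b0
  b4←b2: walk b2 to b0
  b4←b3: walk b3→b1 to b0
  b6←b4: walk · to b4
  b6←b5: walk b5 to b4
  DF(b0)=∅
  DF(b1)={b2,b4}
  DF(b2)={b4}
  DF(b3)={b4}
  DF(b4)=∅
  DF(b5)={b6}
  DF(b6)=∅

φ for y: defs {b1,b3,b5,b6}
  DF⁺ = {b2,b4,b6}

Answer: ["b2", "b4", "b6"]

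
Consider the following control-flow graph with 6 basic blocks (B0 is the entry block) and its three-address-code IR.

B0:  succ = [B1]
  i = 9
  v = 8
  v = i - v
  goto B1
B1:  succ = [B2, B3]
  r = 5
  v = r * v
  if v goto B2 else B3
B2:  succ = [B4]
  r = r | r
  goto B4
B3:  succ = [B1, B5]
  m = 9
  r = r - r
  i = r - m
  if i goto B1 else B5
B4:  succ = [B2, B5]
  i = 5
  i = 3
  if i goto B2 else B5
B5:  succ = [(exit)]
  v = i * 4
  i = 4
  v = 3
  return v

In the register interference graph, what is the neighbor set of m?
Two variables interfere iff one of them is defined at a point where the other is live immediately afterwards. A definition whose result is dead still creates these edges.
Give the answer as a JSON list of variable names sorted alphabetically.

Block summaries:
  B0 def {i,v} use ∅
  B1 def {r,v} use {v}
  B2 def {r} use {r}
  B3 def {i,m,r} use {r}
  B4 def {i} use ∅
  B5 def {i,v} use {i}

Live sets:
  B0 li=∅ lo={v}
  B1 li={v} lo={r,v}
  B2 li={r} lo={r}
  B3 li={r,v} lo={i,v}
  B4 li={r} lo={i,r}
  B5 li={i} lo=∅

Interference:
  i: {r,v}
  m: {r,v}
  r: {i,m,v}
  v: {i,m,r}

N(m) = ["r", "v"]

Answer: ["r", "v"]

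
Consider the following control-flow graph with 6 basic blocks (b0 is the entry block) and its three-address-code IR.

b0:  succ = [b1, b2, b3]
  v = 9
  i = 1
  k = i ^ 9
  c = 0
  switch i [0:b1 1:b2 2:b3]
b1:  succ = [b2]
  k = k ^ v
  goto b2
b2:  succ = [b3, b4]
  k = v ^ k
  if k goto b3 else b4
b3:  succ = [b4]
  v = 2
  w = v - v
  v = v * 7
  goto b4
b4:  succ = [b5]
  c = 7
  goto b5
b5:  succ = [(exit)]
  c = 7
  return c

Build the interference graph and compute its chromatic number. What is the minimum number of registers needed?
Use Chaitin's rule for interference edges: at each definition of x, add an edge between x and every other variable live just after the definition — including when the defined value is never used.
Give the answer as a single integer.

Per-block:
  b0: {c,i,k,v} / ∅
  b1: {k} / {k,v}
  b2: {k} / {k,v}
  b3: {v,w} / ∅
  b4: {c} / ∅
  b5: {c} / ∅

Liveness:
  b0: in=∅ out={k,v}
  b1: in={k,v} out={k,v}
  b2: in={k,v} out=∅
  b3: in=∅ out=∅
  b4: in=∅ out=∅
  b5: in=∅ out=∅

Conflict graph:
  c↔{i,k,v}
  i↔{c,k,v}
  k↔{c,i,v}
  v↔{c,i,k,w}
  w↔{v}

Colouring:
  {c,i,k,v} pairwise interfere (4-clique) ⇒ χ ≥ 4
  assign c→r1 i→r2 k→r3 v→r0 w→r1 — no edge inside a register ⇒ χ ≤ 4
  χ = 4

Answer: 4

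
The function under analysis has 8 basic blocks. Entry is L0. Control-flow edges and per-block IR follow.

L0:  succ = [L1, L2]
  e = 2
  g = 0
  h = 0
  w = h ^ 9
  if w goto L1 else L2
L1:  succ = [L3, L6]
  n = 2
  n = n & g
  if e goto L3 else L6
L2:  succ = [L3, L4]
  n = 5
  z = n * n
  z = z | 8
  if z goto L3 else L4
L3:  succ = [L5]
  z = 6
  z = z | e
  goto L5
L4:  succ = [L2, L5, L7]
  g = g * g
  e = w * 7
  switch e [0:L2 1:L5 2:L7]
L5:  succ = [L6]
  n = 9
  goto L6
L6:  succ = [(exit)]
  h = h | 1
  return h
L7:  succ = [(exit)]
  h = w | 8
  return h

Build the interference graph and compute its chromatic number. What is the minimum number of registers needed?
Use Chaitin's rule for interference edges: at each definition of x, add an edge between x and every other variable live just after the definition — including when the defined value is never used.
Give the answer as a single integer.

Answer: 5

Analysis:
Per-block:
  L0: {e,g,h,w} / ∅
  L1: {n} / {e,g}
  L2: {n,z} / ∅
  L3: {z} / {e}
  L4: {e,g} / {g,w}
  L5: {n} / ∅
  L6: {h} / {h}
  L7: {h} / {w}

Liveness:
  live L0: ∅→{e,g,h,w}
  live L1: {e,g,h}→{e,h}
  live L2: {e,g,h,w}→{e,g,h,w}
  live L3: {e,h}→{h}
  live L4: {g,h,w}→{e,g,h,w}
  live L5: {h}→{h}
  live L6: {h}→∅
  live L7: {w}→∅

Conflict graph:
  e: {g,h,n,w,z}
  g: {e,h,n,w,z}
  h: {e,g,n,w,z}
  n: {e,g,h,w}
  w: {e,g,h,n,z}
  z: {e,g,h,w}

Colouring:
  lower bound: {e,g,h,n,w} mutually conflict ⇒ χ ≥ 5
  assign e→r0 g→r1 h→r2 n→r4 w→r3 z→r4 — no edge inside a register ⇒ χ ≤ 5
  χ = 5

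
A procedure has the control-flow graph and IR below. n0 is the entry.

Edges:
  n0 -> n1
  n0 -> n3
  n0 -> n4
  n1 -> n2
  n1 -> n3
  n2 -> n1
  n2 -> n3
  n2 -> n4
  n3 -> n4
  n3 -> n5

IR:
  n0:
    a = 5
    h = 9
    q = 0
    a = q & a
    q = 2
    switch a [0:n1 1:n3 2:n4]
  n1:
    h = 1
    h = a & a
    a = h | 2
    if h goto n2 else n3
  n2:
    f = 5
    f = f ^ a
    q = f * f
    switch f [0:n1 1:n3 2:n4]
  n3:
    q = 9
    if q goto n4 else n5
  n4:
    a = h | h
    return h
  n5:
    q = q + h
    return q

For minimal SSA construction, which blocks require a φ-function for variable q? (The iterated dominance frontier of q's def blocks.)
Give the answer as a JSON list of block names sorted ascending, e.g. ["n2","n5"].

Answer: ["n1", "n3", "n4"]

Analysis:
idom tree: n1←n0 n2←n1 n3←n0 n4←n0 n5←n3
Dom∩ at merges:
  n1: preds {n0,n2}: {n0} ∩ {n0,n1,n2} = {n0}; idom=n0
  n3: preds {n0,n1,n2}: {n0} ∩ {n0,n1} ∩ {n0,n1,n2} = {n0}; idom=n0
  n4: preds {n0,n2,n3}: {n0} ∩ {n0,n1,n2} ∩ {n0,n3} = {n0}; idom=n0

Frontier:
  join n1 pred n0: · stop@n0
  join n1 pred n2: n2→n1 stop@n0
  join n3 pred n0: · stop@n0
  join n3 pred n1: n1 stop@n0
  join n3 pred n2: n2→n1 stop@n0
  join n4 pred n0: · stop@n0
  join n4 pred n2: n2→n1 stop@n0
  join n4 pred n3: n3 stop@n0
  n0: DF=∅
  n1: DF={n1,n3,n4}
  n2: DF={n1,n3,n4}
  n3: DF={n4}
  n4: DF=∅
  n5: DF=∅

φ for q: defs {n0,n2,n3,n5}
  DF⁺ = {n1,n3,n4}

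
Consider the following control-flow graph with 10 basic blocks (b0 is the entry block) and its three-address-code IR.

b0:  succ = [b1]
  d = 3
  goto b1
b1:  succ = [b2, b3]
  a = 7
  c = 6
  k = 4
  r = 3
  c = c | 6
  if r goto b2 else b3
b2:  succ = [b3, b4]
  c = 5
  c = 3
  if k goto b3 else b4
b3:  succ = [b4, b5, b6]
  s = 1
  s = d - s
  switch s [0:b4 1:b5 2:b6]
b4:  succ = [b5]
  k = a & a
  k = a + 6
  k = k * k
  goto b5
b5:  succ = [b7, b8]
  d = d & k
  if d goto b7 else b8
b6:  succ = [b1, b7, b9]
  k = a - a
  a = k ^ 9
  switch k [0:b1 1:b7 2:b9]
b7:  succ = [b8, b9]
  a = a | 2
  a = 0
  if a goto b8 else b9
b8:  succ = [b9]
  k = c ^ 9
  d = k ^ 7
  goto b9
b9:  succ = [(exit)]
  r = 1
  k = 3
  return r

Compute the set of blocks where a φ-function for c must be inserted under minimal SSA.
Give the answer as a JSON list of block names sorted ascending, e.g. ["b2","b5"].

Answer: ["b1", "b3", "b4", "b5", "b7", "b8", "b9"]

Analysis:
idom tree: b1←b0 b2←b1 b3←b1 b4←b1 b5←b1 b6←b3 b7←b1 b8←b1 b9←b1
Dom∩ at merges:
  b1: preds {b0,b6}: {b0} ∩ {b0,b1,b3,b6} = {b0}; idom=b0
  b3: preds {b1,b2}: {b0,b1} ∩ {b0,b1,b2} = {b0,b1}; idom=b1
  b4: preds {b2,b3}: {b0,b1,b2} ∩ {b0,b1,b3} = {b0,b1}; idom=b1
  b5: preds {b3,b4}: {b0,b1,b3} ∩ {b0,b1,b4} = {b0,b1}; idom=b1
  b7: preds {b5,b6}: {b0,b1,b5} ∩ {b0,b1,b3,b6} = {b0,b1}; idom=b1
  b8: preds {b5,b7}: {b0,b1,b5} ∩ {b0,b1,b7} = {b0,b1}; idom=b1
  b9: preds {b6,b7,b8}: {b0,b1,b3,b6} ∩ {b0,b1,b7} ∩ {b0,b1,b8} = {b0,b1}; idom=b1

Frontier:
  b1←b0: walk · to b0
  b1←b6: walk b6→b3→b1 to b0
  b3←b1: walk · to b1
  b3←b2: walk b2 to b1
  b4←b2: walk b2 to b1
  b4←b3: walk b3 to b1
  b5←b3: walk b3 to b1
  b5←b4: walk b4 to b1
  b7←b5: walk b5 to b1
  b7←b6: walk b6→b3 to b1
  b8←b5: walk b5 to b1
  b8←b7: walk b7 to b1
  b9←b6: walk b6→b3 to b1
  b9←b7: walk b7 to b1
  b9←b8: walk b8 to b1
  b0 → ∅
  b1 → {b1}
  b2 → {b3,b4}
  b3 → {b1,b4,b5,b7,b9}
  b4 → {b5}
  b5 → {b7,b8}
  b6 → {b1,b7,b9}
  b7 → {b8,b9}
  b8 → {b9}
  b9 → ∅

φ for c: defs {b1,b2}
  DF⁺ = {b1,b3,b4,b5,b7,b8,b9}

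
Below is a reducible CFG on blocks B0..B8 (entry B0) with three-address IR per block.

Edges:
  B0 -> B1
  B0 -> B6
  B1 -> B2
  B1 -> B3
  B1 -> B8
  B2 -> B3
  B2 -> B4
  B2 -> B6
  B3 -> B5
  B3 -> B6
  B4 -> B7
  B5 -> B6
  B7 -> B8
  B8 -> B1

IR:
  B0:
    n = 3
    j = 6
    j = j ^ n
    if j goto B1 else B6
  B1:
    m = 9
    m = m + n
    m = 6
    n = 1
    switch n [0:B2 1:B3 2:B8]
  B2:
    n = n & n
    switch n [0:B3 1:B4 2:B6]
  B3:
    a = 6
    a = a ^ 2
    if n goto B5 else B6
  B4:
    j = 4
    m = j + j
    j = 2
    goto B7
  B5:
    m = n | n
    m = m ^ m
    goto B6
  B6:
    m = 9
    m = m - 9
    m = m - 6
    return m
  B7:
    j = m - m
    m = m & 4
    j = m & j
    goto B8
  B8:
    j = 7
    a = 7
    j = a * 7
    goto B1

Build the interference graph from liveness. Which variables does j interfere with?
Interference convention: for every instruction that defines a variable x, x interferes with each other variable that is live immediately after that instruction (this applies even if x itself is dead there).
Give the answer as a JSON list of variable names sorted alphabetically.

Answer: ["m", "n"]

Analysis:
def/use:
  B0: def={j,n} ue=∅
  B1: def={m,n} ue={n}
  B2: def={n} ue={n}
  B3: def={a} ue={n}
  B4: def={j,m} ue=∅
  B5: def={m} ue={n}
  B6: def={m} ue=∅
  B7: def={j,m} ue={m}
  B8: def={a,j} ue=∅

Liveness:
  B0 li=∅ lo={n}
  B1 li={n} lo={n}
  B2 li={n} lo={n}
  B3 li={n} lo={n}
  B4 li={n} lo={m,n}
  B5 li={n} lo=∅
  B6 li=∅ lo=∅
  B7 li={m,n} lo={n}
  B8 li={n} lo={n}

Interfere edges:
  a — {n}
  j — {m,n}
  m — {j,n}
  n — {a,j,m}

N(j) = ["m", "n"]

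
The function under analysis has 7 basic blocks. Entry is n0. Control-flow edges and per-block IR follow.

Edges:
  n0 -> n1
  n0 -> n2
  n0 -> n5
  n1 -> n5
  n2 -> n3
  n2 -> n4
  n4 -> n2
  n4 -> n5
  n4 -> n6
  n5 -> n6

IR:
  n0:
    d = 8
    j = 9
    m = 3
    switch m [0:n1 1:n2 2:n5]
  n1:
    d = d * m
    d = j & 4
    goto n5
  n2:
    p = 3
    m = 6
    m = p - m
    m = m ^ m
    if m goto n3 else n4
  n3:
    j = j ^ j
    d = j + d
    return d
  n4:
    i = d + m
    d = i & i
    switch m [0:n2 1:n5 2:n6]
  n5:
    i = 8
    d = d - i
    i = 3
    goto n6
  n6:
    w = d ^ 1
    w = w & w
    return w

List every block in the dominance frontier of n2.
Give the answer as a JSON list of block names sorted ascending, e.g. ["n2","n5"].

Answer: ["n2", "n5", "n6"]

Analysis:
idom tree: n1←n0 n2←n0 n3←n2 n4←n2 n5←n0 n6←n0
Dom∩ at merges:
  n2: preds {n0,n4}: {n0} ∩ {n0,n2,n4} = {n0}; idom=n0
  n5: preds {n0,n1,n4}: {n0} ∩ {n0,n1} ∩ {n0,n2,n4} = {n0}; idom=n0
  n6: preds {n4,n5}: {n0,n2,n4} ∩ {n0,n5} = {n0}; idom=n0

DF walk-up:
  join n2 pred n0: · stop@n0
  join n2 pred n4: n4→n2 stop@n0
  join n5 pred n0: · stop@n0
  join n5 pred n1: n1 stop@n0
  join n5 pred n4: n4→n2 stop@n0
  join n6 pred n4: n4→n2 stop@n0
  join n6 pred n5: n5 stop@n0
  DF(n0)=∅
  DF(n1)={n5}
  DF(n2)={n2,n5,n6}
  DF(n3)=∅
  DF(n4)={n2,n5,n6}
  DF(n5)={n6}
  DF(n6)=∅

DF(n2) = ["n2", "n5", "n6"]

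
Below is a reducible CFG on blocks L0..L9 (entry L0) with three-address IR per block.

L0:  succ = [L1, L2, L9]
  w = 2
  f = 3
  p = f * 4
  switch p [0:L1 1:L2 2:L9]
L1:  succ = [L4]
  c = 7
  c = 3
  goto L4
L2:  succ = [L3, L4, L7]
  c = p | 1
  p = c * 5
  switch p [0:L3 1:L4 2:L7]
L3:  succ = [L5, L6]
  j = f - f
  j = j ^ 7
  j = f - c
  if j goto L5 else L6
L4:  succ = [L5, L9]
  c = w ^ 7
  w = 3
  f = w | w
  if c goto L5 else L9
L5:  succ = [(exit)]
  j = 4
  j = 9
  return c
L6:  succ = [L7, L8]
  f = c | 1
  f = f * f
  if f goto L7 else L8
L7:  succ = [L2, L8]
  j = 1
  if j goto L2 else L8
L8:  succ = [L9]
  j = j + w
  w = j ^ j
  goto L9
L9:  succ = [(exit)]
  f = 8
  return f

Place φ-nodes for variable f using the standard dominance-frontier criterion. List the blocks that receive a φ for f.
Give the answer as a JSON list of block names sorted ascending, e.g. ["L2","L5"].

idom tree: L1←L0 L2←L0 L3←L2 L4←L0 L5←L0 L6←L3 L7←L2 L8←L2 L9←L0
Dom at joins:
  L2: preds {L0,L7}: {L0} ∩ {L0,L2,L7} = {L0}; idom=L0
  L4: preds {L1,L2}: {L0,L1} ∩ {L0,L2} = {L0}; idom=L0
  L5: preds {L3,L4}: {L0,L2,L3} ∩ {L0,L4} = {L0}; idom=L0
  L7: preds {L2,L6}: {L0,L2} ∩ {L0,L2,L3,L6} = {L0,L2}; idom=L2
  L8: preds {L6,L7}: {L0,L2,L3,L6} ∩ {L0,L2,L7} = {L0,L2}; idom=L2
  L9: preds {L0,L4,L8}: {L0} ∩ {L0,L4} ∩ {L0,L2,L8} = {L0}; idom=L0

DF derivation:
  L2←L0: walk · to L0
  L2←L7: walk L7→L2 to L0
  L4←L1: walk L1 to L0
  L4←L2: walk L2 to L0
  L5←L3: walk L3→L2 to L0
  L5←L4: walk L4 to L0
  L7←L2: walk · to L2
  L7←L6: walk L6→L3 to L2
  L8←L6: walk L6→L3 to L2
  L8←L7: walk L7 to L2
  L9←L0: walk · to L0
  L9←L4: walk L4 to L0
  L9←L8: walk L8→L2 to L0
  DF(L0)=∅
  DF(L1)={L4}
  DF(L2)={L2,L4,L5,L9}
  DF(L3)={L5,L7,L8}
  DF(L4)={L5,L9}
  DF(L5)=∅
  DF(L6)={L7,L8}
  DF(L7)={L2,L8}
  DF(L8)={L9}
  DF(L9)=∅

φ for f: defs {L0,L4,L6,L9}
  DF⁺ = {L2,L4,L5,L7,L8,L9}

Answer: ["L2", "L4", "L5", "L7", "L8", "L9"]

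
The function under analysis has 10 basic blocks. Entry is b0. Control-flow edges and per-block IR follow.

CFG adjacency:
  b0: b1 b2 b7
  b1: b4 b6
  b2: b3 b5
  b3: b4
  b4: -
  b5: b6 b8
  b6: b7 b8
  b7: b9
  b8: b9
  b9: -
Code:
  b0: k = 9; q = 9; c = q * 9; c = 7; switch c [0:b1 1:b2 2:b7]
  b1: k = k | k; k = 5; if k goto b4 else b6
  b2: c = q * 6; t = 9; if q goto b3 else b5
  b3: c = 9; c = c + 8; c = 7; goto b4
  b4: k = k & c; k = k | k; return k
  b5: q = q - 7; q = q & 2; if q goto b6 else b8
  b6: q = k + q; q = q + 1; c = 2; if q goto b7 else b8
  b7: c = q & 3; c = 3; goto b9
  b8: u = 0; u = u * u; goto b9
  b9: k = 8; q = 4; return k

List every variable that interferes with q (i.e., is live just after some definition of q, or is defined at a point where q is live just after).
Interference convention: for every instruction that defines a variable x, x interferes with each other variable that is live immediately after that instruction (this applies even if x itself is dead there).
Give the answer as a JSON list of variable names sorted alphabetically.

Answer: ["c", "k", "t"]

Derivation:
def/use:
  b0 def {c,k,q} use ∅
  b1 def {k} use {k}
  b2 def {c,t} use {q}
  b3 def {c} use ∅
  b4 def {k} use {c,k}
  b5 def {q} use {q}
  b6 def {c,q} use {k,q}
  b7 def {c} use {q}
  b8 def {u} use ∅
  b9 def {k,q} use ∅

Backward fixpoint:
  b0 li=∅ lo={c,k,q}
  b1 li={c,k,q} lo={c,k,q}
  b2 li={k,q} lo={k,q}
  b3 li={k} lo={c,k}
  b4 li={c,k} lo=∅
  b5 li={k,q} lo={k,q}
  b6 li={k,q} lo={q}
  b7 li={q} lo=∅
  b8 li=∅ lo=∅
  b9 li=∅ lo=∅

Interference:
  c: {k,q}
  k: {c,q,t}
  q: {c,k,t}
  t: {k,q}
  u: ∅

N(q) = ["c", "k", "t"]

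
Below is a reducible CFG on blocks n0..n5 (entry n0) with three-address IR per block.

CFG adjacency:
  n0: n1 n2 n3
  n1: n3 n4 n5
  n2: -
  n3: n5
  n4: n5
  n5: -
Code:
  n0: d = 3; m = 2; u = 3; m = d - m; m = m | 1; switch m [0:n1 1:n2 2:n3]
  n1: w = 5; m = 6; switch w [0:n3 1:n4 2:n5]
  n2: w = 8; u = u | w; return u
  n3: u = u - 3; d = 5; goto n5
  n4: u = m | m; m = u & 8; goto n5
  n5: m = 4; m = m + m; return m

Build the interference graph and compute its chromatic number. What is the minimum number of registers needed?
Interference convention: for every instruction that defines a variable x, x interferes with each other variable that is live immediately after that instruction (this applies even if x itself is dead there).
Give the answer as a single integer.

Answer: 3

Analysis:
def/use:
  n0: {d,m,u} / ∅
  n1: {m,w} / ∅
  n2: {u,w} / {u}
  n3: {d,u} / {u}
  n4: {m,u} / {m}
  n5: {m} / ∅

Liveness:
  n0: in=∅ out={u}
  n1: in={u} out={m,u}
  n2: in={u} out=∅
  n3: in={u} out=∅
  n4: in={m} out=∅
  n5: in=∅ out=∅

Conflict graph:
  d — {m,u}
  m — {d,u,w}
  u — {d,m,w}
  w — {m,u}

Chromatic number:
  lower bound: {d,m,u} mutually conflict ⇒ χ ≥ 3
  assign d→r2 m→r0 u→r1 w→r2 — no edge inside a register ⇒ χ ≤ 3
  χ = 3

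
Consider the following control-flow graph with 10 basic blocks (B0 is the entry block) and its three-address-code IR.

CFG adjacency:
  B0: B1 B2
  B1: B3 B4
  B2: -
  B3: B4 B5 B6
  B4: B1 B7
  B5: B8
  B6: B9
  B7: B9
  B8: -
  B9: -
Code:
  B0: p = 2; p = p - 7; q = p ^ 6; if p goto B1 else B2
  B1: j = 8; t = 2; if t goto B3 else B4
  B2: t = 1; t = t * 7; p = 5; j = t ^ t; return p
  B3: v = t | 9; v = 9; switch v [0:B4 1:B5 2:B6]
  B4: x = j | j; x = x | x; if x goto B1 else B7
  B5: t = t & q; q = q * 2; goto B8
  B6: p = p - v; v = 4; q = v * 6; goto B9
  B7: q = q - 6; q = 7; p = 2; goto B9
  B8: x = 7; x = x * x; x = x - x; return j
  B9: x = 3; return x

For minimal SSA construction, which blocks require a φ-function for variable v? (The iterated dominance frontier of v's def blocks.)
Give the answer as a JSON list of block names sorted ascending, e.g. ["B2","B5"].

idom tree: B1←B0 B2←B0 B3←B1 B4←B1 B5←B3 B6←B3 B7←B4 B8←B5 B9←B1
Dom∩ at merges:
  B1: preds {B0,B4}: {B0} ∩ {B0,B1,B4} = {B0}; idom=B0
  B4: preds {B1,B3}: {B0,B1} ∩ {B0,B1,B3} = {B0,B1}; idom=B1
  B9: preds {B6,B7}: {B0,B1,B3,B6} ∩ {B0,B1,B4,B7} = {B0,B1}; idom=B1

Frontier:
  B1←B0: walk · to B0
  B1←B4: walk B4→B1 to B0
  B4←B1: walk · to B1
  B4←B3: walk B3 to B1
  B9←B6: walk B6→B3 to B1
  B9←B7: walk B7→B4 to B1
  B0: DF=∅
  B1: DF={B1}
  B2: DF=∅
  B3: DF={B4,B9}
  B4: DF={B1,B9}
  B5: DF=∅
  B6: DF={B9}
  B7: DF={B9}
  B8: DF=∅
  B9: DF=∅

φ for v: defs {B3,B6}
  DF⁺ = {B1,B4,B9}

Answer: ["B1", "B4", "B9"]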